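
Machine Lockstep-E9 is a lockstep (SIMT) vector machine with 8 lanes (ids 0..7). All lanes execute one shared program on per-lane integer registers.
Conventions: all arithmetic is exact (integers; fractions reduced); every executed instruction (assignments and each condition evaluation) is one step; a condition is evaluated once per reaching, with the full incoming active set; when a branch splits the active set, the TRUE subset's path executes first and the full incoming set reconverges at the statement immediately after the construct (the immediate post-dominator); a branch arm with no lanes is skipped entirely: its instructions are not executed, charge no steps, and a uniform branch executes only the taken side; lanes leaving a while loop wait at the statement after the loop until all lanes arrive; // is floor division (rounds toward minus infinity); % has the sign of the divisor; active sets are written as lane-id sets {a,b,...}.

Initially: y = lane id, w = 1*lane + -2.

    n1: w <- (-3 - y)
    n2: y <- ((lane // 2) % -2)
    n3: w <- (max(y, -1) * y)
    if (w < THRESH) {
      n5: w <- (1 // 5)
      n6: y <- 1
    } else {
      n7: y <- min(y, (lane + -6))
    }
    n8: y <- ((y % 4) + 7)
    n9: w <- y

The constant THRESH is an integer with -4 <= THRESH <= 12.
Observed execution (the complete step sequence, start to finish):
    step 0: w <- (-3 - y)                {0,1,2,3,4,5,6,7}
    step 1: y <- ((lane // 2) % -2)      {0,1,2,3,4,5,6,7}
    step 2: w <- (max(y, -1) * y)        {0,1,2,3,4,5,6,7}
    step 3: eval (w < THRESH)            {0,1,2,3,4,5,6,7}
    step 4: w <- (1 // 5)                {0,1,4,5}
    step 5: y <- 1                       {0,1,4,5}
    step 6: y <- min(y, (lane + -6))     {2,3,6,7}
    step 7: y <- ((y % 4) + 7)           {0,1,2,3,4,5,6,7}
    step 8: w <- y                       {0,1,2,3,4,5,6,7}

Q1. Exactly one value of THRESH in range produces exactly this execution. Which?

Answer: THRESH = 1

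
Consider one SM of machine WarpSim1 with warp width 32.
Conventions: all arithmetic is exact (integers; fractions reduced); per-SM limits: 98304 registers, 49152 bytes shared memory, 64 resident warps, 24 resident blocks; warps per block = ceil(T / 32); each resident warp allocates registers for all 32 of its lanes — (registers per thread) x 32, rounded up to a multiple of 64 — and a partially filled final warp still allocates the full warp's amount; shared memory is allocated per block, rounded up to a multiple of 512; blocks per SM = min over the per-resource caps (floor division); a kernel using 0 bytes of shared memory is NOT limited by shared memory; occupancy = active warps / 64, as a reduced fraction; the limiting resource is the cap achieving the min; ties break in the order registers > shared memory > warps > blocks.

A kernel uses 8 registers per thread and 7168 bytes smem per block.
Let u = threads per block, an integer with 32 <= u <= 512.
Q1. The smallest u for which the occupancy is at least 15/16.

Answer: u = 289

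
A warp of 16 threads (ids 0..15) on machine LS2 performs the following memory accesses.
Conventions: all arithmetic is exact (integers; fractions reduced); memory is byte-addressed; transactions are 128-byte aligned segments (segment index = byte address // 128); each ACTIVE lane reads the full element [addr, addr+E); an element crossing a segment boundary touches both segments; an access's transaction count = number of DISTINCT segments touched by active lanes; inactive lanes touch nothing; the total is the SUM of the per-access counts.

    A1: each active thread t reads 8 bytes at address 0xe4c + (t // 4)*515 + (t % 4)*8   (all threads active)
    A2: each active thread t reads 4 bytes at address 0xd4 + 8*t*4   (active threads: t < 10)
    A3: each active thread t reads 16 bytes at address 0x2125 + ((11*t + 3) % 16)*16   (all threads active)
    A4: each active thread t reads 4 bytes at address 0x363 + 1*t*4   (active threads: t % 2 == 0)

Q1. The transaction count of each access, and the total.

A1: 4 transactions
A2: 3 transactions
A3: 3 transactions
A4: 2 transactions

Answer: 4,3,3,2; total 12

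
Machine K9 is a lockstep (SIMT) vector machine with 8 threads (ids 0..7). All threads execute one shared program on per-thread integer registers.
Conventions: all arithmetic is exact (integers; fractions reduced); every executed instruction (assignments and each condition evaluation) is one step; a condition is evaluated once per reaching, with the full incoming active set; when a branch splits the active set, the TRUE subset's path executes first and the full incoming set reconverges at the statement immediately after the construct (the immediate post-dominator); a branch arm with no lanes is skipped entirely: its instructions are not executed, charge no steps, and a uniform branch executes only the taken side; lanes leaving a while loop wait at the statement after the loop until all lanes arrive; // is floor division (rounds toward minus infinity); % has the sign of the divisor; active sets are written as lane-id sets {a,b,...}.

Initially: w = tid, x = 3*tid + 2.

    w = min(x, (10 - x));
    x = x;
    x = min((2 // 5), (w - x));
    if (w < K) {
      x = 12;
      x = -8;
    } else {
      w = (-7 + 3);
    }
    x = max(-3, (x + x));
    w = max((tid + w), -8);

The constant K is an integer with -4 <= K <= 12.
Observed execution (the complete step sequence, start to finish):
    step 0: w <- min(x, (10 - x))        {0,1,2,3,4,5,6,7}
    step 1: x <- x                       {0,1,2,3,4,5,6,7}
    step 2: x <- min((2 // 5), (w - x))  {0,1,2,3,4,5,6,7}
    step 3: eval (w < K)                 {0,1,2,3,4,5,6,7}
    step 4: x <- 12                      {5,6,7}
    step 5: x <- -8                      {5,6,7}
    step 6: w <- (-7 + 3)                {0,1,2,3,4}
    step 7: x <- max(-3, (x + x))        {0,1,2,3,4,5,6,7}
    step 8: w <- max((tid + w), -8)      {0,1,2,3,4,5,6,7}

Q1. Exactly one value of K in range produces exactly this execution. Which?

Answer: K = -4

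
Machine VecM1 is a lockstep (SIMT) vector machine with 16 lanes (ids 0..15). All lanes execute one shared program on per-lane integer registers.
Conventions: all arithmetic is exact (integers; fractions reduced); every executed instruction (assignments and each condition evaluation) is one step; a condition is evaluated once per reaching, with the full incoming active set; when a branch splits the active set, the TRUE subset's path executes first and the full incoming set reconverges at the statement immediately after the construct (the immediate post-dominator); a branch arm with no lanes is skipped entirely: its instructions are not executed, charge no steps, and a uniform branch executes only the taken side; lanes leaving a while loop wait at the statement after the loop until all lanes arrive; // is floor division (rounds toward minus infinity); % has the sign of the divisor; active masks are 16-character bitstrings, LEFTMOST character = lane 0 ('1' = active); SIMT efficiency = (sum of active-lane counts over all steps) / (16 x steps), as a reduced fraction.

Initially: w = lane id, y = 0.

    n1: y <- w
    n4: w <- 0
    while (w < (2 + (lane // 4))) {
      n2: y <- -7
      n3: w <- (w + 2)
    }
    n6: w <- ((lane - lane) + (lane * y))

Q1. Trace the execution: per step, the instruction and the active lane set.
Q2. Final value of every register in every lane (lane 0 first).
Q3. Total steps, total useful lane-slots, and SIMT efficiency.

step 0: y <- w                       1111111111111111
step 1: w <- 0                       1111111111111111
step 2: eval (w < (2 + (lane // 4))) 1111111111111111
step 3: y <- -7                      1111111111111111
step 4: w <- (w + 2)                 1111111111111111
step 5: eval (w < (2 + (lane // 4))) 1111111111111111
step 6: y <- -7                      0000111111111111
step 7: w <- (w + 2)                 0000111111111111
step 8: eval (w < (2 + (lane // 4))) 0000111111111111
step 9: y <- -7                      0000000000001111
step 10: w <- (w + 2)                 0000000000001111
step 11: eval (w < (2 + (lane // 4))) 0000000000001111
step 12: w <- ((lane - lane) + (lane * y)) 1111111111111111

Answer: 13 steps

w: 0,-7,-14,-21,-28,-35,-42,-49,-56,-63,-70,-77,-84,-91,-98,-105
y: -7,-7,-7,-7,-7,-7,-7,-7,-7,-7,-7,-7,-7,-7,-7,-7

steps = 13; useful = 160; efficiency = 160/208 = 10/13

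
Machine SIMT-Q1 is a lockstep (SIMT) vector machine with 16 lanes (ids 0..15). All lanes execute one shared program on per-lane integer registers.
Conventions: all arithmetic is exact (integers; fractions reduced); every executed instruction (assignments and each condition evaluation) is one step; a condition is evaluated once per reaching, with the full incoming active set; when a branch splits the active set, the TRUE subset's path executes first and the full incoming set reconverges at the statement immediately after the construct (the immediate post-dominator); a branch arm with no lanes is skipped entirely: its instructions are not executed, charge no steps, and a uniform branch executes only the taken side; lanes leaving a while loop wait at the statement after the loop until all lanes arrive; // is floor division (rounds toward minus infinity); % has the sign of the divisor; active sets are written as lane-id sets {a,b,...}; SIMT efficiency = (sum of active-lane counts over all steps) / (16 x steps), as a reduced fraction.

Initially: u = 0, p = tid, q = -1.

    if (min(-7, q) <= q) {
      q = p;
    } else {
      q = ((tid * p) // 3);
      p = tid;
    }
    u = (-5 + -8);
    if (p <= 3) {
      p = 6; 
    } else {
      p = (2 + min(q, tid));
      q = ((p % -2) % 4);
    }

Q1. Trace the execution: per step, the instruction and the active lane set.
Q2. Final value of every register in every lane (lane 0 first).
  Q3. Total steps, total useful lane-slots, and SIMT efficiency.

step 0: eval (min(-7, q) <= q)       {0,1,2,3,4,5,6,7,8,9,10,11,12,13,14,15}
step 1: q <- p                       {0,1,2,3,4,5,6,7,8,9,10,11,12,13,14,15}
step 2: u <- (-5 + -8)               {0,1,2,3,4,5,6,7,8,9,10,11,12,13,14,15}
step 3: eval (p <= 3)                {0,1,2,3,4,5,6,7,8,9,10,11,12,13,14,15}
step 4: p <- 6                       {0,1,2,3}
step 5: p <- (2 + min(q, tid))       {4,5,6,7,8,9,10,11,12,13,14,15}
step 6: q <- ((p % -2) % 4)          {4,5,6,7,8,9,10,11,12,13,14,15}

Answer: 7 steps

u: -13,-13,-13,-13,-13,-13,-13,-13,-13,-13,-13,-13,-13,-13,-13,-13
p: 6,6,6,6,6,7,8,9,10,11,12,13,14,15,16,17
q: 0,1,2,3,0,3,0,3,0,3,0,3,0,3,0,3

steps = 7; useful = 92; efficiency = 92/112 = 23/28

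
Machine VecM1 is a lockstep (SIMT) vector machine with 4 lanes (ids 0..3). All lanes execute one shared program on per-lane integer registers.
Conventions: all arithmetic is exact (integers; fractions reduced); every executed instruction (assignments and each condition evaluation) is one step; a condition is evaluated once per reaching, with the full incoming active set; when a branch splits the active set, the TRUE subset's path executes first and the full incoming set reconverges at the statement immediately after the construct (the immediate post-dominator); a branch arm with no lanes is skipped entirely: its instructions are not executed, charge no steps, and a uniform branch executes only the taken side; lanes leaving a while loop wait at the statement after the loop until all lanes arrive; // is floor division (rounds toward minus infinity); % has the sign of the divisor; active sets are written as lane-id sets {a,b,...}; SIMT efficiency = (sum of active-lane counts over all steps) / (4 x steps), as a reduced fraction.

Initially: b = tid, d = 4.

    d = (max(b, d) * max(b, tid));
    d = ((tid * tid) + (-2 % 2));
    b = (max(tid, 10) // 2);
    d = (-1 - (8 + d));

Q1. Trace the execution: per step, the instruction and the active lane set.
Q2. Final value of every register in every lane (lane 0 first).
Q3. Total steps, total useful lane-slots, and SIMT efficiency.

step 0: d <- (max(b, d) * max(b, tid)) {0,1,2,3}
step 1: d <- ((tid * tid) + (-2 % 2)) {0,1,2,3}
step 2: b <- (max(tid, 10) // 2)     {0,1,2,3}
step 3: d <- (-1 - (8 + d))          {0,1,2,3}

Answer: 4 steps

b: 5,5,5,5
d: -9,-10,-13,-18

steps = 4; useful = 16; efficiency = 16/16 = 1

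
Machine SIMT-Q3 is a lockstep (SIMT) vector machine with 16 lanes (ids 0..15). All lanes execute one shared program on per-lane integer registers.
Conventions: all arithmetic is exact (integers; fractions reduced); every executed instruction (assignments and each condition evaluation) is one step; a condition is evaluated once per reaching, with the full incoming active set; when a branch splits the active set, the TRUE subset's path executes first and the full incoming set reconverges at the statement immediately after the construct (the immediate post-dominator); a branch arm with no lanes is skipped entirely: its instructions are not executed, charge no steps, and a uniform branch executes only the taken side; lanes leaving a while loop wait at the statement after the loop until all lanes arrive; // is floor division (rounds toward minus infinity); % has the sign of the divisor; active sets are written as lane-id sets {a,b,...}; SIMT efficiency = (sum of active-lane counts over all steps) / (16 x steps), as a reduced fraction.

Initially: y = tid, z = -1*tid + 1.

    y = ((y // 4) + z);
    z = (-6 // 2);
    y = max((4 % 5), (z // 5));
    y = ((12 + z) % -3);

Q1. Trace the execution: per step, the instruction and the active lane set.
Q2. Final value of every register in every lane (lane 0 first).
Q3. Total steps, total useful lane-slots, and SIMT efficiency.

step 0: y <- ((y // 4) + z)          {0,1,2,3,4,5,6,7,8,9,10,11,12,13,14,15}
step 1: z <- (-6 // 2)               {0,1,2,3,4,5,6,7,8,9,10,11,12,13,14,15}
step 2: y <- max((4 % 5), (z // 5))  {0,1,2,3,4,5,6,7,8,9,10,11,12,13,14,15}
step 3: y <- ((12 + z) % -3)         {0,1,2,3,4,5,6,7,8,9,10,11,12,13,14,15}

Answer: 4 steps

y: 0,0,0,0,0,0,0,0,0,0,0,0,0,0,0,0
z: -3,-3,-3,-3,-3,-3,-3,-3,-3,-3,-3,-3,-3,-3,-3,-3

steps = 4; useful = 64; efficiency = 64/64 = 1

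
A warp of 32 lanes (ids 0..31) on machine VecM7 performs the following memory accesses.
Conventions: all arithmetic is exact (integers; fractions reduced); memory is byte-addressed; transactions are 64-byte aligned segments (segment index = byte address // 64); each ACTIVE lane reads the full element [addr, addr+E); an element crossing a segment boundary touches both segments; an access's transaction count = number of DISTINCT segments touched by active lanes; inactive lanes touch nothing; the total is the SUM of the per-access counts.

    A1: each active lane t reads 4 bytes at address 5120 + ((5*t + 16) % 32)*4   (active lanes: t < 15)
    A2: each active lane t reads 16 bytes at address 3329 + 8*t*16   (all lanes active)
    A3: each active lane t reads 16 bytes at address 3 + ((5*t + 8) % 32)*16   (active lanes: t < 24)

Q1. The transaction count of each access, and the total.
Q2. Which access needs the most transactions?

A1: 2 transactions
A2: 32 transactions
A3: 9 transactions

Answer: 2,32,9; total 43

Answer: A2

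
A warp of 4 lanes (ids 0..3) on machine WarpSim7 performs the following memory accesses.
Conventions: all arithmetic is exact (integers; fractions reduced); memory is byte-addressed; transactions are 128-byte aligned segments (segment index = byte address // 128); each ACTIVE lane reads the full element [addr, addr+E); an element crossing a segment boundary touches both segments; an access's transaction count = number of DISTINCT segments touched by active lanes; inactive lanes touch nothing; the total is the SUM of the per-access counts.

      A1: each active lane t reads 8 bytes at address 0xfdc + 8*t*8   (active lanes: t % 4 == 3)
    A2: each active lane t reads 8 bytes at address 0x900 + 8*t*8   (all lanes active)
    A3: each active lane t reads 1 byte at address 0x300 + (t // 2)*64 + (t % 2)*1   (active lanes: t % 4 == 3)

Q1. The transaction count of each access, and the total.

A1: 1 transaction
A2: 2 transactions
A3: 1 transaction

Answer: 1,2,1; total 4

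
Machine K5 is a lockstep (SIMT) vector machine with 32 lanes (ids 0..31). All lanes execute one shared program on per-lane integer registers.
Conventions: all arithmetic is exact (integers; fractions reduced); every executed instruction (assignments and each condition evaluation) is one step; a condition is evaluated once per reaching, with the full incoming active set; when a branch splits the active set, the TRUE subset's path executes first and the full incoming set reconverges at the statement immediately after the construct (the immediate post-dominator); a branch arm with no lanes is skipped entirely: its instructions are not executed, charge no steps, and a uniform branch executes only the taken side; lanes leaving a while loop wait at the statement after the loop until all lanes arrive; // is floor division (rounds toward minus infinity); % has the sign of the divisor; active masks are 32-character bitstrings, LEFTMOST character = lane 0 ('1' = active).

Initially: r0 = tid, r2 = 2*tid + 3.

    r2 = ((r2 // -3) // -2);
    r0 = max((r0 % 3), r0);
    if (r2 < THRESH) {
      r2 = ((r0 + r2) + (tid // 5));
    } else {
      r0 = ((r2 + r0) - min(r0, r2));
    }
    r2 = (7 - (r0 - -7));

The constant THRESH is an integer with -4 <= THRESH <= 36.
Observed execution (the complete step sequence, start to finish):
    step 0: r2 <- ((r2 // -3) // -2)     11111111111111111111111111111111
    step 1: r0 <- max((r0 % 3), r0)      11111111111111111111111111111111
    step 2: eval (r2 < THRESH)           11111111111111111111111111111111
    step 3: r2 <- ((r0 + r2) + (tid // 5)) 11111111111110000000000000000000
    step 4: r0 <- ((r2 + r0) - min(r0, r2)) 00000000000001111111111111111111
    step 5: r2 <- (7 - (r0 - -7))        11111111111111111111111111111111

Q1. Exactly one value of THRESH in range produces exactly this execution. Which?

Answer: THRESH = 5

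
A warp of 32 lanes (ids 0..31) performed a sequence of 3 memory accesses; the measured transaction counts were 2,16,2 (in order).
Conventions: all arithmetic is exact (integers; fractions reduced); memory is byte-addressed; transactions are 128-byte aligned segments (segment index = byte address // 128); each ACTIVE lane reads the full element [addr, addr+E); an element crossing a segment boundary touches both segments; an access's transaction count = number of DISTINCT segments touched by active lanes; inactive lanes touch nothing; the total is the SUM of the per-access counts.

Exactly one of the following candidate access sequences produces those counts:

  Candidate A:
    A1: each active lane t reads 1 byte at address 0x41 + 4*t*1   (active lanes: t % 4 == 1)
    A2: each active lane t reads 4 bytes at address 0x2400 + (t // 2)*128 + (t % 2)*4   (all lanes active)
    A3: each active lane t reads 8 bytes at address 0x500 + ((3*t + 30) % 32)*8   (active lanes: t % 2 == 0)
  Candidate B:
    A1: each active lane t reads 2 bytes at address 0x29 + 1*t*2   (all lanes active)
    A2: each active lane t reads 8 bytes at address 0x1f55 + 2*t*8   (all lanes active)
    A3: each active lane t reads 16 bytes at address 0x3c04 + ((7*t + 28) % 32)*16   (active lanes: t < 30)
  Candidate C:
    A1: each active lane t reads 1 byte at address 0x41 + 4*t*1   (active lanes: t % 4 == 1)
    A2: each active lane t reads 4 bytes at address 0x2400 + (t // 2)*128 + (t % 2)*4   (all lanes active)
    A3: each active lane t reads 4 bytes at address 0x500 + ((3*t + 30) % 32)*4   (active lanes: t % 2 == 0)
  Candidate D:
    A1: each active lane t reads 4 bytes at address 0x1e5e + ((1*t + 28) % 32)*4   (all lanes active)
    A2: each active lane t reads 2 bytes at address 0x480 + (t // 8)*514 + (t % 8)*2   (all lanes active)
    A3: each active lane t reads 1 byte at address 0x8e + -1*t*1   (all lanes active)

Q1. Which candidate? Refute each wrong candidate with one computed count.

B: A1 gives 1 transaction, not 2
C: A3 gives 1 transaction, not 2
D: A2 gives 4 transactions, not 16
A: all counts match (2,16,2)

Answer: A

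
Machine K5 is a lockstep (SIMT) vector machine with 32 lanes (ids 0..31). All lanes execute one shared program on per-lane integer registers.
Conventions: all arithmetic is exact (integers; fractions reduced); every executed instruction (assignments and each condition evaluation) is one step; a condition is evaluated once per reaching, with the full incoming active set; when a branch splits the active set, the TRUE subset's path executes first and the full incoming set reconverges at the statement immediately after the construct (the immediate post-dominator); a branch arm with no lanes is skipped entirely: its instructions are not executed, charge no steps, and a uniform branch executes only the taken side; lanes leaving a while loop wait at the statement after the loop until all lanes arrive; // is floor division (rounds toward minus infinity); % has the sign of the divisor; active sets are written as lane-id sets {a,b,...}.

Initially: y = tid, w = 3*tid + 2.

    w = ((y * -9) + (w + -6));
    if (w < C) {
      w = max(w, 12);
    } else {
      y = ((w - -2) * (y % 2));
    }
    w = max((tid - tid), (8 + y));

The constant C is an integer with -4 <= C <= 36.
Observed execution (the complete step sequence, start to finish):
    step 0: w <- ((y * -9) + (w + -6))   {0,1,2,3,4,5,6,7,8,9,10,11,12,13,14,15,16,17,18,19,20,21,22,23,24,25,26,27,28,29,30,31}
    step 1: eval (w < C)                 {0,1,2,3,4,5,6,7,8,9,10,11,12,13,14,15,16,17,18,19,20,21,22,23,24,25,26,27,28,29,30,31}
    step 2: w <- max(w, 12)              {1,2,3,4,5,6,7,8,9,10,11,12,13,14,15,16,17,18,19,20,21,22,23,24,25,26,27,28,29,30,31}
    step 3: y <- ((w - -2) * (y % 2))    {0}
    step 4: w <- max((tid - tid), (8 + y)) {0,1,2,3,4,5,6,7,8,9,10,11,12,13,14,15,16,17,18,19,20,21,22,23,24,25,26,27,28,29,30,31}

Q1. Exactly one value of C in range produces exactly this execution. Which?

Answer: C = -4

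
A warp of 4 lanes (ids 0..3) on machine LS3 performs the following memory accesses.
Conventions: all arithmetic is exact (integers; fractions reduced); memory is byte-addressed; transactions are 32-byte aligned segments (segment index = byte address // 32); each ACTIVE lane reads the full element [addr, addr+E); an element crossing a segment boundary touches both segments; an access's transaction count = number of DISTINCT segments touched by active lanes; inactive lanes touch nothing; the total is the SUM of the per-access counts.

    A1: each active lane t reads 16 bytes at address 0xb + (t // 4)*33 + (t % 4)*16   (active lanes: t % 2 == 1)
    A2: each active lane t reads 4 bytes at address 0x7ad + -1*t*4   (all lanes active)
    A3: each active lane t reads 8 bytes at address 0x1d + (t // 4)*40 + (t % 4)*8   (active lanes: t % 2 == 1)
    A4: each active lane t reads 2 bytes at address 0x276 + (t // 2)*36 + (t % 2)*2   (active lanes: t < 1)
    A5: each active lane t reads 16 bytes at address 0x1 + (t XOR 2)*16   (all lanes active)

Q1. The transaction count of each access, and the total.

A1: 3 transactions
A2: 1 transaction
A3: 1 transaction
A4: 1 transaction
A5: 3 transactions

Answer: 3,1,1,1,3; total 9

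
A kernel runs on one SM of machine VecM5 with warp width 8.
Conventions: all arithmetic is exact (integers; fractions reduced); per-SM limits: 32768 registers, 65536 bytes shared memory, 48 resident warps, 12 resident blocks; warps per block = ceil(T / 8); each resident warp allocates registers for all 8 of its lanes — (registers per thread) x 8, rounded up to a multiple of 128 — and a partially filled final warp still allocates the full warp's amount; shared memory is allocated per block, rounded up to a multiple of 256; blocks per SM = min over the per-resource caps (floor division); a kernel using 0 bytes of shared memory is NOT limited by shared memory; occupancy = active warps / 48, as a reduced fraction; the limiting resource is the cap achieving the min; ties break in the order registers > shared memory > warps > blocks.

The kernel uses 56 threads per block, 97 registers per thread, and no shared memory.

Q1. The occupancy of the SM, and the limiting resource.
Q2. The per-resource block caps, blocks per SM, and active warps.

Answer: occupancy 35/48, limited by registers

registers: 5 blocks
shared memory: no limit (kernel uses none)
warps: 6 blocks
blocks: 12 blocks

Answer: 5 blocks, 35 active warps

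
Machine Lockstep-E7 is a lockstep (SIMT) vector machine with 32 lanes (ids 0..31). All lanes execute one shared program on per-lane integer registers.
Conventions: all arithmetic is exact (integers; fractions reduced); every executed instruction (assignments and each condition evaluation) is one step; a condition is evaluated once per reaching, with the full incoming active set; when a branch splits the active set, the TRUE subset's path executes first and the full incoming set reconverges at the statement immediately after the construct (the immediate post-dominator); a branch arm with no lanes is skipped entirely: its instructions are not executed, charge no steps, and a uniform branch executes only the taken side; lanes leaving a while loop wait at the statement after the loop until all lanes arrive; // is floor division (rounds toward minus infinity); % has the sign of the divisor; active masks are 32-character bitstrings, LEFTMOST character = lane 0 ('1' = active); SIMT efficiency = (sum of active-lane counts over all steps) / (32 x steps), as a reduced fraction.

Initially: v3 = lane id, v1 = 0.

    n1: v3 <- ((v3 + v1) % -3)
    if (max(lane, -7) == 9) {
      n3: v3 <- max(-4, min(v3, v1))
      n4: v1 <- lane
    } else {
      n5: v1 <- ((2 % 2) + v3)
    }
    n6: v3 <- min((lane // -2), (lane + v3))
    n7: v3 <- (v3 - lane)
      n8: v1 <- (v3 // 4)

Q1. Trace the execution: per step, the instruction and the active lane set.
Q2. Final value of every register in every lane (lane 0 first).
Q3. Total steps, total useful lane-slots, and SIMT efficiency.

step 0: v3 <- ((v3 + v1) % -3)       11111111111111111111111111111111
step 1: eval (max(lane, -7) == 9)    11111111111111111111111111111111
step 2: v3 <- max(-4, min(v3, v1))   00000000010000000000000000000000
step 3: v1 <- lane                   00000000010000000000000000000000
step 4: v1 <- ((2 % 2) + v3)         11111111101111111111111111111111
step 5: v3 <- min((lane // -2), (lane + v3)) 11111111111111111111111111111111
step 6: v3 <- (v3 - lane)            11111111111111111111111111111111
step 7: v1 <- (v3 // 4)              11111111111111111111111111111111

Answer: 8 steps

v3: 0,-2,-3,-5,-6,-8,-9,-11,-12,-14,-15,-17,-18,-20,-21,-23,-24,-26,-27,-29,-30,-32,-33,-35,-36,-38,-39,-41,-42,-44,-45,-47
v1: 0,-1,-1,-2,-2,-2,-3,-3,-3,-4,-4,-5,-5,-5,-6,-6,-6,-7,-7,-8,-8,-8,-9,-9,-9,-10,-10,-11,-11,-11,-12,-12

steps = 8; useful = 193; efficiency = 193/256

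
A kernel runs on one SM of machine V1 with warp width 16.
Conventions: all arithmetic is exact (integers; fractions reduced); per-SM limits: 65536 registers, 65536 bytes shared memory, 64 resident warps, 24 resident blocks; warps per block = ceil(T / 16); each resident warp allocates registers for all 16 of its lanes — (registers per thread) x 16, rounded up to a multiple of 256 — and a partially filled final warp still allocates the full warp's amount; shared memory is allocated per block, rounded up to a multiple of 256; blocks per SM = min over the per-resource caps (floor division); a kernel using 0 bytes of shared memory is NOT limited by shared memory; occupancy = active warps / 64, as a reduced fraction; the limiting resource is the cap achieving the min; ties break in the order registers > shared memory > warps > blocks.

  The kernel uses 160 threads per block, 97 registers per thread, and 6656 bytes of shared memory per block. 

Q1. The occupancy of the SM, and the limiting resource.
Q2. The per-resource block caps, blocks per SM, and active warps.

Answer: occupancy 15/32, limited by registers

registers: 3 blocks
shared memory: 9 blocks
warps: 6 blocks
blocks: 24 blocks

Answer: 3 blocks, 30 active warps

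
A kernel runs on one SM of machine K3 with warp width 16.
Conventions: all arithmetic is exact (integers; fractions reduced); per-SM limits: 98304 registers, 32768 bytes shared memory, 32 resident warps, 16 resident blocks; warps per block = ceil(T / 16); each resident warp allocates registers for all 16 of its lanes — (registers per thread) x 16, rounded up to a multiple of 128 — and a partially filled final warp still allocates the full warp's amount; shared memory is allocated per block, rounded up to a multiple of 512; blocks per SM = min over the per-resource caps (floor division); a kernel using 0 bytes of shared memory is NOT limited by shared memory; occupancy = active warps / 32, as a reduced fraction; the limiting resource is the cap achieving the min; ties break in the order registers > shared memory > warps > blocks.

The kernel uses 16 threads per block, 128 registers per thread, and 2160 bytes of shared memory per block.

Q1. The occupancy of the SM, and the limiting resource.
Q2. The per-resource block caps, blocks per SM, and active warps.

Answer: occupancy 3/8, limited by shared memory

registers: 48 blocks
shared memory: 12 blocks
warps: 32 blocks
blocks: 16 blocks

Answer: 12 blocks, 12 active warps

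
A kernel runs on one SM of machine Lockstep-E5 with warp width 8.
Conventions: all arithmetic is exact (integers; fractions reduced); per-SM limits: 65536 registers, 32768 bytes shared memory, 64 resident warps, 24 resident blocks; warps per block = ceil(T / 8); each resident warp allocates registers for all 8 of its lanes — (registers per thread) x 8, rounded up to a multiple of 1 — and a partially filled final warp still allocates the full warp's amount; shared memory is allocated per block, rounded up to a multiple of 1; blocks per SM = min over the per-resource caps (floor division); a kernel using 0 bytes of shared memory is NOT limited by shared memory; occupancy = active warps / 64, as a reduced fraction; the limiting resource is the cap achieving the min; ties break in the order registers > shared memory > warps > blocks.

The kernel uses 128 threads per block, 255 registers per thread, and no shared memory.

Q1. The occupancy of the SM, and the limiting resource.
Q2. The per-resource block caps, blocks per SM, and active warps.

Answer: occupancy 1/2, limited by registers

registers: 2 blocks
shared memory: no limit (kernel uses none)
warps: 4 blocks
blocks: 24 blocks

Answer: 2 blocks, 32 active warps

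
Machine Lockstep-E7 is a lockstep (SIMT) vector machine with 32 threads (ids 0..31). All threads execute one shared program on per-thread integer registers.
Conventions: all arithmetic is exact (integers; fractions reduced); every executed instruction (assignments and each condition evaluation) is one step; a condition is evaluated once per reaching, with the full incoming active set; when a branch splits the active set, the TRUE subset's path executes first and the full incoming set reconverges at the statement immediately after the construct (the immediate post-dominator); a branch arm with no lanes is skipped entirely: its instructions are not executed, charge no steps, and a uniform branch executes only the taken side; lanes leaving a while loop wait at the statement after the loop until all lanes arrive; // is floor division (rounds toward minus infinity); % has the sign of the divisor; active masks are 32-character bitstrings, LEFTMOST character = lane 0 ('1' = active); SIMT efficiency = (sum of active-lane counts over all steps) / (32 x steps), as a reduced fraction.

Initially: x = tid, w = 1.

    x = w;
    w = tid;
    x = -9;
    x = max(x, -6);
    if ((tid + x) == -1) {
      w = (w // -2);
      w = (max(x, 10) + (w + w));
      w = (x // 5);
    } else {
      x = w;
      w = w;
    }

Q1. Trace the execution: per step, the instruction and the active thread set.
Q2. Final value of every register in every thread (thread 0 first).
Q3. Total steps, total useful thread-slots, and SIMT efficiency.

step 0: x <- w                       11111111111111111111111111111111
step 1: w <- tid                     11111111111111111111111111111111
step 2: x <- -9                      11111111111111111111111111111111
step 3: x <- max(x, -6)              11111111111111111111111111111111
step 4: eval ((tid + x) == -1)       11111111111111111111111111111111
step 5: w <- (w // -2)               00000100000000000000000000000000
step 6: w <- (max(x, 10) + (w + w))  00000100000000000000000000000000
step 7: w <- (x // 5)                00000100000000000000000000000000
step 8: x <- w                       11111011111111111111111111111111
step 9: w <- w                       11111011111111111111111111111111

Answer: 10 steps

x: 0,1,2,3,4,-6,6,7,8,9,10,11,12,13,14,15,16,17,18,19,20,21,22,23,24,25,26,27,28,29,30,31
w: 0,1,2,3,4,-2,6,7,8,9,10,11,12,13,14,15,16,17,18,19,20,21,22,23,24,25,26,27,28,29,30,31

steps = 10; useful = 225; efficiency = 225/320 = 45/64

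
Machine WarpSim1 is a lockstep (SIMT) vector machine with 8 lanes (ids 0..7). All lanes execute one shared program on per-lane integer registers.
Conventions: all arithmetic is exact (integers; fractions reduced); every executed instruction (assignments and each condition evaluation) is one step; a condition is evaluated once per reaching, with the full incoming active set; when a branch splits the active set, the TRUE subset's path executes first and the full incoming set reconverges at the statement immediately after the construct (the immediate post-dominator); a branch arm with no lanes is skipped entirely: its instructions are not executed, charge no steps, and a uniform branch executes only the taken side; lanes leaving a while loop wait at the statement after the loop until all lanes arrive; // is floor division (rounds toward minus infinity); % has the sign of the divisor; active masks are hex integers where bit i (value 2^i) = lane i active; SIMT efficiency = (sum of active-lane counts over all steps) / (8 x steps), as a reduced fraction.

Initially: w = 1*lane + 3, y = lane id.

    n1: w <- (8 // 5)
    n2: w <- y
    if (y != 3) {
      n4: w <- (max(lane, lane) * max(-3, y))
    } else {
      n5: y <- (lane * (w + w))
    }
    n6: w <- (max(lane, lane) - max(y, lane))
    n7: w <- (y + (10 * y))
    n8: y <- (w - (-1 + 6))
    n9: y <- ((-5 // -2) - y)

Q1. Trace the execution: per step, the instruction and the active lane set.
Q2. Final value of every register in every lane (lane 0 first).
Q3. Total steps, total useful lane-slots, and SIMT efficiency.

step 0: w <- (8 // 5)                0xff
step 1: w <- y                       0xff
step 2: eval (y != 3)                0xff
step 3: w <- (max(lane, lane) * max(-3, y)) 0xf7
step 4: y <- (lane * (w + w))        0x08
step 5: w <- (max(lane, lane) - max(y, lane)) 0xff
step 6: w <- (y + (10 * y))          0xff
step 7: y <- (w - (-1 + 6))          0xff
step 8: y <- ((-5 // -2) - y)        0xff

Answer: 9 steps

w: 0,11,22,198,44,55,66,77
y: 7,-4,-15,-191,-37,-48,-59,-70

steps = 9; useful = 64; efficiency = 64/72 = 8/9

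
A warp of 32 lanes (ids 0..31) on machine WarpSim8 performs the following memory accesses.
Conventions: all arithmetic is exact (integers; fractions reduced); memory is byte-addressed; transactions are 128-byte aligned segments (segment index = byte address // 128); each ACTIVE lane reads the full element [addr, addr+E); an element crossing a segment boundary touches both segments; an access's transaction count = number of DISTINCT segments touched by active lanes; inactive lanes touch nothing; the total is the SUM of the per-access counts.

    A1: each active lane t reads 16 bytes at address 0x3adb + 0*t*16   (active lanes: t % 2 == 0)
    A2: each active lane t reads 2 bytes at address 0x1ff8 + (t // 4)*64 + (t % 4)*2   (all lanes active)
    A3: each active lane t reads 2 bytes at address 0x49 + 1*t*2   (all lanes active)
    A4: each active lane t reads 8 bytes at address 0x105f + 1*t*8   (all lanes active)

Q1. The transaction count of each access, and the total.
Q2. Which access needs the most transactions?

A1: 1 transaction
A2: 5 transactions
A3: 2 transactions
A4: 3 transactions

Answer: 1,5,2,3; total 11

Answer: A2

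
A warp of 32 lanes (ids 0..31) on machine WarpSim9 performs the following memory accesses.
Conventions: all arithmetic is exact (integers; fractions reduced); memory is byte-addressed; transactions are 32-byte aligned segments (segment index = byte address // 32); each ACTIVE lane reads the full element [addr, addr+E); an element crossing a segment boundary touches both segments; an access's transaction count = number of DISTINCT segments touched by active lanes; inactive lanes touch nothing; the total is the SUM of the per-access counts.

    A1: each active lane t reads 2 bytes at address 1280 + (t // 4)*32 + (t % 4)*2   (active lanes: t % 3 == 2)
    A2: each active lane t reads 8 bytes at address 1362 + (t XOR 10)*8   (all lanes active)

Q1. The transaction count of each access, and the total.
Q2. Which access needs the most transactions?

A1: 8 transactions
A2: 9 transactions

Answer: 8,9; total 17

Answer: A2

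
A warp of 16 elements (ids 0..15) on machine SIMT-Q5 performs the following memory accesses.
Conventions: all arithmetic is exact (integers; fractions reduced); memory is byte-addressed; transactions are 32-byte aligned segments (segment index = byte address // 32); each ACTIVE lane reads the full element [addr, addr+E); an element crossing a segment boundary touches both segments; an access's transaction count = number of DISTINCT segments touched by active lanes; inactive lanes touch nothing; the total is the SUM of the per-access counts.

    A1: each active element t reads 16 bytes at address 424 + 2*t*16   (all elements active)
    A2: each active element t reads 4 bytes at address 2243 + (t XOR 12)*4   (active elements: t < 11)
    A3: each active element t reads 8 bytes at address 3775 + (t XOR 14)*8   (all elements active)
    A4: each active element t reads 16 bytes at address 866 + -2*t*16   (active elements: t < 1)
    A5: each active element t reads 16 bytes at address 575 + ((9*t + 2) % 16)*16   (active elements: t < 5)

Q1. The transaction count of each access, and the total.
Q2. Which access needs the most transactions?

A1: 16 transactions
A2: 3 transactions
A3: 5 transactions
A4: 1 transaction
A5: 6 transactions

Answer: 16,3,5,1,6; total 31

Answer: A1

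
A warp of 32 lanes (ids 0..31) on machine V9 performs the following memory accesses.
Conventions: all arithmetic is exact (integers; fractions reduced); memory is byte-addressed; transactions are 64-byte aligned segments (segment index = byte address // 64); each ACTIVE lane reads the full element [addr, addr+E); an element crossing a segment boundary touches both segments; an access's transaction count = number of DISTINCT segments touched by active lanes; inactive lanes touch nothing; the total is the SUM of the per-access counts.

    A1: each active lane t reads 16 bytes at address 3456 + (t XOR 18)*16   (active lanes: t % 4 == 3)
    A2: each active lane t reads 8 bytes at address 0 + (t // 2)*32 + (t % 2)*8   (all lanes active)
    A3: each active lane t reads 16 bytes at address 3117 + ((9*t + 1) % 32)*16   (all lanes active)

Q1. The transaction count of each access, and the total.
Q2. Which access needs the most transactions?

A1: 8 transactions
A2: 8 transactions
A3: 9 transactions

Answer: 8,8,9; total 25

Answer: A3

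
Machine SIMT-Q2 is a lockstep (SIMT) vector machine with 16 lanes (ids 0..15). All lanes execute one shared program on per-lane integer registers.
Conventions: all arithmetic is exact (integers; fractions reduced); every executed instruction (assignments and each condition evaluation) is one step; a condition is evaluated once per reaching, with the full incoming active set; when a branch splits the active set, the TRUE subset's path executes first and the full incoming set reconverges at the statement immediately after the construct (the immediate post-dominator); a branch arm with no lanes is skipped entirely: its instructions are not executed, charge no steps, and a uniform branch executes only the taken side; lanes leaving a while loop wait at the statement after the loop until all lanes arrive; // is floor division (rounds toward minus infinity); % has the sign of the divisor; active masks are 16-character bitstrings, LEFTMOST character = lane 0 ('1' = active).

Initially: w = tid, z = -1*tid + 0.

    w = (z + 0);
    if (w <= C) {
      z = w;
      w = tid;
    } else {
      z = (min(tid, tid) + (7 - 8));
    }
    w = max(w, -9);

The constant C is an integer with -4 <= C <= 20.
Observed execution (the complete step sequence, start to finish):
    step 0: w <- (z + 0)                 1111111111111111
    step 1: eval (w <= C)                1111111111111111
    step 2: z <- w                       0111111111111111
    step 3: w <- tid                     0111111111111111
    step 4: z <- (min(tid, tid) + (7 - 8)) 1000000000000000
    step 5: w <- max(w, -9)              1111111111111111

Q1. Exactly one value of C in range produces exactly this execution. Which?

Answer: C = -1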